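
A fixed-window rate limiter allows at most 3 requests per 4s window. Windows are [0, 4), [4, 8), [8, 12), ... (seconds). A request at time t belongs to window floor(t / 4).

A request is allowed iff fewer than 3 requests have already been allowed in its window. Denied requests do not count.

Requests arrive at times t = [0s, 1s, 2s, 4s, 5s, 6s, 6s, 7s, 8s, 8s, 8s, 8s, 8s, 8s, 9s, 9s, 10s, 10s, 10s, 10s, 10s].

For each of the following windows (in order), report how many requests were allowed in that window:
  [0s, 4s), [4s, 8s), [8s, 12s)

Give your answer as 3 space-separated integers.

Processing requests:
  req#1 t=0s (window 0): ALLOW
  req#2 t=1s (window 0): ALLOW
  req#3 t=2s (window 0): ALLOW
  req#4 t=4s (window 1): ALLOW
  req#5 t=5s (window 1): ALLOW
  req#6 t=6s (window 1): ALLOW
  req#7 t=6s (window 1): DENY
  req#8 t=7s (window 1): DENY
  req#9 t=8s (window 2): ALLOW
  req#10 t=8s (window 2): ALLOW
  req#11 t=8s (window 2): ALLOW
  req#12 t=8s (window 2): DENY
  req#13 t=8s (window 2): DENY
  req#14 t=8s (window 2): DENY
  req#15 t=9s (window 2): DENY
  req#16 t=9s (window 2): DENY
  req#17 t=10s (window 2): DENY
  req#18 t=10s (window 2): DENY
  req#19 t=10s (window 2): DENY
  req#20 t=10s (window 2): DENY
  req#21 t=10s (window 2): DENY

Allowed counts by window: 3 3 3

Answer: 3 3 3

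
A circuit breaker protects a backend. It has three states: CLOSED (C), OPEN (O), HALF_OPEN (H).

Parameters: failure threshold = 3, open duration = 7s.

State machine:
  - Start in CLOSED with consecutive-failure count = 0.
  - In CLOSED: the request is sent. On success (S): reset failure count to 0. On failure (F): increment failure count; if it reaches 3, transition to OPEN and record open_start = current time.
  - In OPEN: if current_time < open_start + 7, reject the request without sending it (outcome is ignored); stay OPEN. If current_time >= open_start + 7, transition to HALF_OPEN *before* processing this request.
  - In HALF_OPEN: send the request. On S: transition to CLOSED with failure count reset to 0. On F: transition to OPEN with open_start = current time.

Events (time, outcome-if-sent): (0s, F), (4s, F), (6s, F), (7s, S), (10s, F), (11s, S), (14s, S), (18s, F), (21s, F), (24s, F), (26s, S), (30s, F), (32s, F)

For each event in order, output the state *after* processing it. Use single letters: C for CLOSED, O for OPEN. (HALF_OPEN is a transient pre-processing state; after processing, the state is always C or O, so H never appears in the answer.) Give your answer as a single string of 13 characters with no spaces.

Answer: CCOOOOCCCOOOO

Derivation:
State after each event:
  event#1 t=0s outcome=F: state=CLOSED
  event#2 t=4s outcome=F: state=CLOSED
  event#3 t=6s outcome=F: state=OPEN
  event#4 t=7s outcome=S: state=OPEN
  event#5 t=10s outcome=F: state=OPEN
  event#6 t=11s outcome=S: state=OPEN
  event#7 t=14s outcome=S: state=CLOSED
  event#8 t=18s outcome=F: state=CLOSED
  event#9 t=21s outcome=F: state=CLOSED
  event#10 t=24s outcome=F: state=OPEN
  event#11 t=26s outcome=S: state=OPEN
  event#12 t=30s outcome=F: state=OPEN
  event#13 t=32s outcome=F: state=OPEN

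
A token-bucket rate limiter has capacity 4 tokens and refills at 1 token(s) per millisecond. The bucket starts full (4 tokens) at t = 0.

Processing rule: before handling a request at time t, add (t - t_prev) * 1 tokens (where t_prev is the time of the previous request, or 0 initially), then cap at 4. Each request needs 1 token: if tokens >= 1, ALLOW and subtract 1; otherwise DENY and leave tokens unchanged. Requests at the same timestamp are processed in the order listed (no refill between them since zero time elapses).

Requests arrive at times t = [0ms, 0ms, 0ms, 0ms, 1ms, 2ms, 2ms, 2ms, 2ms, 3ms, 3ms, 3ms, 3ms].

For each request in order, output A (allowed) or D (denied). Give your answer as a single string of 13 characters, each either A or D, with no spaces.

Simulating step by step:
  req#1 t=0ms: ALLOW
  req#2 t=0ms: ALLOW
  req#3 t=0ms: ALLOW
  req#4 t=0ms: ALLOW
  req#5 t=1ms: ALLOW
  req#6 t=2ms: ALLOW
  req#7 t=2ms: DENY
  req#8 t=2ms: DENY
  req#9 t=2ms: DENY
  req#10 t=3ms: ALLOW
  req#11 t=3ms: DENY
  req#12 t=3ms: DENY
  req#13 t=3ms: DENY

Answer: AAAAAADDDADDD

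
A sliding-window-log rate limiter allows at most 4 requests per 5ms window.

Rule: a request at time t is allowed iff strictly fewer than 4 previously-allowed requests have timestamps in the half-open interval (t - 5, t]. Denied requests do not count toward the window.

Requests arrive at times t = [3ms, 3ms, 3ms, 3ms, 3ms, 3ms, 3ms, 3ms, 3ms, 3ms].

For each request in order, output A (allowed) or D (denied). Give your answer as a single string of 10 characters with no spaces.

Tracking allowed requests in the window:
  req#1 t=3ms: ALLOW
  req#2 t=3ms: ALLOW
  req#3 t=3ms: ALLOW
  req#4 t=3ms: ALLOW
  req#5 t=3ms: DENY
  req#6 t=3ms: DENY
  req#7 t=3ms: DENY
  req#8 t=3ms: DENY
  req#9 t=3ms: DENY
  req#10 t=3ms: DENY

Answer: AAAADDDDDD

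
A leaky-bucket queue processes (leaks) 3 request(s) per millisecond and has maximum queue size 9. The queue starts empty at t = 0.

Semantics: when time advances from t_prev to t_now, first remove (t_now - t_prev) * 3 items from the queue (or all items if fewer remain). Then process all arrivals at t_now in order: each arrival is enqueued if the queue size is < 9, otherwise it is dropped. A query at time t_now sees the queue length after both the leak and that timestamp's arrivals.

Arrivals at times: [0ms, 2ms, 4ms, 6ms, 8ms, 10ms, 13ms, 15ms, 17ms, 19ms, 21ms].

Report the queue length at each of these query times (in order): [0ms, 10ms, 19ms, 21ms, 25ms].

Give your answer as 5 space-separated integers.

Queue lengths at query times:
  query t=0ms: backlog = 1
  query t=10ms: backlog = 1
  query t=19ms: backlog = 1
  query t=21ms: backlog = 1
  query t=25ms: backlog = 0

Answer: 1 1 1 1 0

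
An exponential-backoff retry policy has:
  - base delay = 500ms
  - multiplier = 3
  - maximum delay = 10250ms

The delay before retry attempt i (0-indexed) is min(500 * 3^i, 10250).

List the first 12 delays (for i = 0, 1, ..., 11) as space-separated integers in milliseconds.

Computing each delay:
  i=0: min(500*3^0, 10250) = 500
  i=1: min(500*3^1, 10250) = 1500
  i=2: min(500*3^2, 10250) = 4500
  i=3: min(500*3^3, 10250) = 10250
  i=4: min(500*3^4, 10250) = 10250
  i=5: min(500*3^5, 10250) = 10250
  i=6: min(500*3^6, 10250) = 10250
  i=7: min(500*3^7, 10250) = 10250
  i=8: min(500*3^8, 10250) = 10250
  i=9: min(500*3^9, 10250) = 10250
  i=10: min(500*3^10, 10250) = 10250
  i=11: min(500*3^11, 10250) = 10250

Answer: 500 1500 4500 10250 10250 10250 10250 10250 10250 10250 10250 10250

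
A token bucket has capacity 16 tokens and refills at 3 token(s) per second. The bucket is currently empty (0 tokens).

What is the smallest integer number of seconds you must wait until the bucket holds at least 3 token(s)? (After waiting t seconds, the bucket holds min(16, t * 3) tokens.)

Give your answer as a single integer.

Answer: 1

Derivation:
Need t * 3 >= 3, so t >= 3/3.
Smallest integer t = ceil(3/3) = 1.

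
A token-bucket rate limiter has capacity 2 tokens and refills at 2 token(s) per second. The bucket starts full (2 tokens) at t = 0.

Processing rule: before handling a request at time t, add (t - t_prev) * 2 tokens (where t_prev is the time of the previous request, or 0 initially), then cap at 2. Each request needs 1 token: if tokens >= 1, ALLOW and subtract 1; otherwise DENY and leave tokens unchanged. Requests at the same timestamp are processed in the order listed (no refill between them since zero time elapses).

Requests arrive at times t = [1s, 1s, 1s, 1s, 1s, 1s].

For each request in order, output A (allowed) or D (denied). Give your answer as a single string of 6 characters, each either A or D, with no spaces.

Answer: AADDDD

Derivation:
Simulating step by step:
  req#1 t=1s: ALLOW
  req#2 t=1s: ALLOW
  req#3 t=1s: DENY
  req#4 t=1s: DENY
  req#5 t=1s: DENY
  req#6 t=1s: DENY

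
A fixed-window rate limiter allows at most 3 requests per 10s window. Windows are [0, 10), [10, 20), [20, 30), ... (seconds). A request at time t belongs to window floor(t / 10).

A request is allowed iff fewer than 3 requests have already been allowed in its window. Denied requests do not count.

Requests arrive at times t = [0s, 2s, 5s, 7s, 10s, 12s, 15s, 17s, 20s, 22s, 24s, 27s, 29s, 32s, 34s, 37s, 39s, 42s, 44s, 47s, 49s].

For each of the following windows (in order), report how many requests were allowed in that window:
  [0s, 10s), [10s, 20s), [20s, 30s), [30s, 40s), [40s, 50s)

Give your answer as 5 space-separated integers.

Processing requests:
  req#1 t=0s (window 0): ALLOW
  req#2 t=2s (window 0): ALLOW
  req#3 t=5s (window 0): ALLOW
  req#4 t=7s (window 0): DENY
  req#5 t=10s (window 1): ALLOW
  req#6 t=12s (window 1): ALLOW
  req#7 t=15s (window 1): ALLOW
  req#8 t=17s (window 1): DENY
  req#9 t=20s (window 2): ALLOW
  req#10 t=22s (window 2): ALLOW
  req#11 t=24s (window 2): ALLOW
  req#12 t=27s (window 2): DENY
  req#13 t=29s (window 2): DENY
  req#14 t=32s (window 3): ALLOW
  req#15 t=34s (window 3): ALLOW
  req#16 t=37s (window 3): ALLOW
  req#17 t=39s (window 3): DENY
  req#18 t=42s (window 4): ALLOW
  req#19 t=44s (window 4): ALLOW
  req#20 t=47s (window 4): ALLOW
  req#21 t=49s (window 4): DENY

Allowed counts by window: 3 3 3 3 3

Answer: 3 3 3 3 3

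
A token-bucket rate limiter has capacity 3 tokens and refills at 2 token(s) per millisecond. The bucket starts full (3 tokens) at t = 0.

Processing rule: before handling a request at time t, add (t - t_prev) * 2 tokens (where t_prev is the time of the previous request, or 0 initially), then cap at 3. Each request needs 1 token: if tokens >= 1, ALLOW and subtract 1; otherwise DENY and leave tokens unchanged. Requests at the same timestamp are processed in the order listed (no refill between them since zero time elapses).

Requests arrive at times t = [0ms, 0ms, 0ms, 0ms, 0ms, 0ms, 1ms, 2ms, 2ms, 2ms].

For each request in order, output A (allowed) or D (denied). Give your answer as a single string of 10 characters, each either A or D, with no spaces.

Simulating step by step:
  req#1 t=0ms: ALLOW
  req#2 t=0ms: ALLOW
  req#3 t=0ms: ALLOW
  req#4 t=0ms: DENY
  req#5 t=0ms: DENY
  req#6 t=0ms: DENY
  req#7 t=1ms: ALLOW
  req#8 t=2ms: ALLOW
  req#9 t=2ms: ALLOW
  req#10 t=2ms: ALLOW

Answer: AAADDDAAAA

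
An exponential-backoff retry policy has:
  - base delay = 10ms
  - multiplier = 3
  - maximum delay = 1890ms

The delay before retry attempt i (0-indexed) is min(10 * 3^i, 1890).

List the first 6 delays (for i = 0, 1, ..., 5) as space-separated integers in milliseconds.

Answer: 10 30 90 270 810 1890

Derivation:
Computing each delay:
  i=0: min(10*3^0, 1890) = 10
  i=1: min(10*3^1, 1890) = 30
  i=2: min(10*3^2, 1890) = 90
  i=3: min(10*3^3, 1890) = 270
  i=4: min(10*3^4, 1890) = 810
  i=5: min(10*3^5, 1890) = 1890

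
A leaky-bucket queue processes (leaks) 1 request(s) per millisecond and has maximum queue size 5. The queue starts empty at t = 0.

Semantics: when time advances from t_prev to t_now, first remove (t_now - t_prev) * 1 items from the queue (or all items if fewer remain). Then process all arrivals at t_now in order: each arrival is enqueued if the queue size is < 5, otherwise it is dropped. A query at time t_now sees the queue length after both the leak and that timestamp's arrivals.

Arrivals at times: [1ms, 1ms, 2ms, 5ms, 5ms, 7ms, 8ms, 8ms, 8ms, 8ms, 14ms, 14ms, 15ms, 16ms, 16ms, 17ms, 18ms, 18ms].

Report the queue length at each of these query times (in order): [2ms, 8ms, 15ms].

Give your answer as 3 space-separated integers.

Answer: 2 4 2

Derivation:
Queue lengths at query times:
  query t=2ms: backlog = 2
  query t=8ms: backlog = 4
  query t=15ms: backlog = 2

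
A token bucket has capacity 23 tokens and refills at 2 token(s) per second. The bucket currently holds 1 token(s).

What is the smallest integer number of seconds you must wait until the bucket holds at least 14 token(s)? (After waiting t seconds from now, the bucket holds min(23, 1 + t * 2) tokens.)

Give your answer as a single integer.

Answer: 7

Derivation:
Need 1 + t * 2 >= 14, so t >= 13/2.
Smallest integer t = ceil(13/2) = 7.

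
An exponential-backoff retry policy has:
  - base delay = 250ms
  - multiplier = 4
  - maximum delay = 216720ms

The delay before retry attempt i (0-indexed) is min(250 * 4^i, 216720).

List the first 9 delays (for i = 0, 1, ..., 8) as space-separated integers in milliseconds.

Computing each delay:
  i=0: min(250*4^0, 216720) = 250
  i=1: min(250*4^1, 216720) = 1000
  i=2: min(250*4^2, 216720) = 4000
  i=3: min(250*4^3, 216720) = 16000
  i=4: min(250*4^4, 216720) = 64000
  i=5: min(250*4^5, 216720) = 216720
  i=6: min(250*4^6, 216720) = 216720
  i=7: min(250*4^7, 216720) = 216720
  i=8: min(250*4^8, 216720) = 216720

Answer: 250 1000 4000 16000 64000 216720 216720 216720 216720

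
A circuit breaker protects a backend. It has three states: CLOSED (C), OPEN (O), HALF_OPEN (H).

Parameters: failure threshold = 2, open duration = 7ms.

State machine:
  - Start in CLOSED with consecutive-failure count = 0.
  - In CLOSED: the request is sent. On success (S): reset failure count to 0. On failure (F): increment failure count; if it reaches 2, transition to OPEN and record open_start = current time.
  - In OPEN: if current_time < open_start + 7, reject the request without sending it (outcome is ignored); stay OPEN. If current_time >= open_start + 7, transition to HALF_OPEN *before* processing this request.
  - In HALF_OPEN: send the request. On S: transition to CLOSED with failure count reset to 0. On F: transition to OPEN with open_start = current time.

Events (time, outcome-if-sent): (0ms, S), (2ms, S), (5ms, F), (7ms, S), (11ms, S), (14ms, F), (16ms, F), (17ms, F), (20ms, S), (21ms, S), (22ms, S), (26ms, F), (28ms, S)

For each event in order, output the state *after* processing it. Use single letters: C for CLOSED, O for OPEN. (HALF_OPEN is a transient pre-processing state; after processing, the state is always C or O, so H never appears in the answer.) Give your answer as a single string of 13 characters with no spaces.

State after each event:
  event#1 t=0ms outcome=S: state=CLOSED
  event#2 t=2ms outcome=S: state=CLOSED
  event#3 t=5ms outcome=F: state=CLOSED
  event#4 t=7ms outcome=S: state=CLOSED
  event#5 t=11ms outcome=S: state=CLOSED
  event#6 t=14ms outcome=F: state=CLOSED
  event#7 t=16ms outcome=F: state=OPEN
  event#8 t=17ms outcome=F: state=OPEN
  event#9 t=20ms outcome=S: state=OPEN
  event#10 t=21ms outcome=S: state=OPEN
  event#11 t=22ms outcome=S: state=OPEN
  event#12 t=26ms outcome=F: state=OPEN
  event#13 t=28ms outcome=S: state=OPEN

Answer: CCCCCCOOOOOOO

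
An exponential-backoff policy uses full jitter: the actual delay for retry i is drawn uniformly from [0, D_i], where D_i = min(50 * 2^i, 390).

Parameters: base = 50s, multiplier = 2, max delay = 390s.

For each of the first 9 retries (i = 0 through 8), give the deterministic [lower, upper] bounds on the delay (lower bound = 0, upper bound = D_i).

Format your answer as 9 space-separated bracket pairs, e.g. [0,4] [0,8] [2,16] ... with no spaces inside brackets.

Answer: [0,50] [0,100] [0,200] [0,390] [0,390] [0,390] [0,390] [0,390] [0,390]

Derivation:
Computing bounds per retry:
  i=0: D_i=min(50*2^0,390)=50, bounds=[0,50]
  i=1: D_i=min(50*2^1,390)=100, bounds=[0,100]
  i=2: D_i=min(50*2^2,390)=200, bounds=[0,200]
  i=3: D_i=min(50*2^3,390)=390, bounds=[0,390]
  i=4: D_i=min(50*2^4,390)=390, bounds=[0,390]
  i=5: D_i=min(50*2^5,390)=390, bounds=[0,390]
  i=6: D_i=min(50*2^6,390)=390, bounds=[0,390]
  i=7: D_i=min(50*2^7,390)=390, bounds=[0,390]
  i=8: D_i=min(50*2^8,390)=390, bounds=[0,390]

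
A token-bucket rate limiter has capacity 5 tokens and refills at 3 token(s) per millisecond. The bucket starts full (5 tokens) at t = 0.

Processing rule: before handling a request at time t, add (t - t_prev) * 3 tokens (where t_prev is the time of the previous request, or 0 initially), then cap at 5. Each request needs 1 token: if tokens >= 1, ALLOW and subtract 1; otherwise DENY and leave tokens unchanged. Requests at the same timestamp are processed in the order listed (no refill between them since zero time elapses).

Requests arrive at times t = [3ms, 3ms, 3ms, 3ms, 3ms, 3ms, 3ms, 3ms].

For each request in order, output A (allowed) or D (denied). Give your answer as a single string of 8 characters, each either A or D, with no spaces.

Simulating step by step:
  req#1 t=3ms: ALLOW
  req#2 t=3ms: ALLOW
  req#3 t=3ms: ALLOW
  req#4 t=3ms: ALLOW
  req#5 t=3ms: ALLOW
  req#6 t=3ms: DENY
  req#7 t=3ms: DENY
  req#8 t=3ms: DENY

Answer: AAAAADDD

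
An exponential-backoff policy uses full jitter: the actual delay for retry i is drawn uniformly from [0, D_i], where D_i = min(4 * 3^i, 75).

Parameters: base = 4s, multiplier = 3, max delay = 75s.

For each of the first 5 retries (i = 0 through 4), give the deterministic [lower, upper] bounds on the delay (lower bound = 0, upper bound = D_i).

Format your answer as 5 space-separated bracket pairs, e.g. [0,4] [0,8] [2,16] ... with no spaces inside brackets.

Computing bounds per retry:
  i=0: D_i=min(4*3^0,75)=4, bounds=[0,4]
  i=1: D_i=min(4*3^1,75)=12, bounds=[0,12]
  i=2: D_i=min(4*3^2,75)=36, bounds=[0,36]
  i=3: D_i=min(4*3^3,75)=75, bounds=[0,75]
  i=4: D_i=min(4*3^4,75)=75, bounds=[0,75]

Answer: [0,4] [0,12] [0,36] [0,75] [0,75]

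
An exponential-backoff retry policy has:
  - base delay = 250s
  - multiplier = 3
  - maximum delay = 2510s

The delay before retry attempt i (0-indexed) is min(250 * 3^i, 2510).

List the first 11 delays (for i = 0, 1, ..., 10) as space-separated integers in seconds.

Answer: 250 750 2250 2510 2510 2510 2510 2510 2510 2510 2510

Derivation:
Computing each delay:
  i=0: min(250*3^0, 2510) = 250
  i=1: min(250*3^1, 2510) = 750
  i=2: min(250*3^2, 2510) = 2250
  i=3: min(250*3^3, 2510) = 2510
  i=4: min(250*3^4, 2510) = 2510
  i=5: min(250*3^5, 2510) = 2510
  i=6: min(250*3^6, 2510) = 2510
  i=7: min(250*3^7, 2510) = 2510
  i=8: min(250*3^8, 2510) = 2510
  i=9: min(250*3^9, 2510) = 2510
  i=10: min(250*3^10, 2510) = 2510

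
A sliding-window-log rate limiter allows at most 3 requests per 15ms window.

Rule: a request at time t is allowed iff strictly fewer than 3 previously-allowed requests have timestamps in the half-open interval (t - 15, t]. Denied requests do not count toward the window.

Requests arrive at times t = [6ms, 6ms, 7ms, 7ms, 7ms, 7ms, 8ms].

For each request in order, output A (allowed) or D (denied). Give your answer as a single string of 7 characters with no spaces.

Answer: AAADDDD

Derivation:
Tracking allowed requests in the window:
  req#1 t=6ms: ALLOW
  req#2 t=6ms: ALLOW
  req#3 t=7ms: ALLOW
  req#4 t=7ms: DENY
  req#5 t=7ms: DENY
  req#6 t=7ms: DENY
  req#7 t=8ms: DENY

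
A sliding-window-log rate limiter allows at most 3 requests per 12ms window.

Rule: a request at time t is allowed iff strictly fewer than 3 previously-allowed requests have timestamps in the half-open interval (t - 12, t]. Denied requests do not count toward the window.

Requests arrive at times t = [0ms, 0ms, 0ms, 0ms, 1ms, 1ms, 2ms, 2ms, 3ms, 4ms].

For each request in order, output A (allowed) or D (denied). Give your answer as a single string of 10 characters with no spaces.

Answer: AAADDDDDDD

Derivation:
Tracking allowed requests in the window:
  req#1 t=0ms: ALLOW
  req#2 t=0ms: ALLOW
  req#3 t=0ms: ALLOW
  req#4 t=0ms: DENY
  req#5 t=1ms: DENY
  req#6 t=1ms: DENY
  req#7 t=2ms: DENY
  req#8 t=2ms: DENY
  req#9 t=3ms: DENY
  req#10 t=4ms: DENY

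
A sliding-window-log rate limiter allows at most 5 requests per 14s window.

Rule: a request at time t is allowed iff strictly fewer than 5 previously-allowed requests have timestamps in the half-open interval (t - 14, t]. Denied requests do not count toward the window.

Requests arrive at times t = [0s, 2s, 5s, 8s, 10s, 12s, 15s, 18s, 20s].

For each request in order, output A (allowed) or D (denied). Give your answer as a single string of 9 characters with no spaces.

Tracking allowed requests in the window:
  req#1 t=0s: ALLOW
  req#2 t=2s: ALLOW
  req#3 t=5s: ALLOW
  req#4 t=8s: ALLOW
  req#5 t=10s: ALLOW
  req#6 t=12s: DENY
  req#7 t=15s: ALLOW
  req#8 t=18s: ALLOW
  req#9 t=20s: ALLOW

Answer: AAAAADAAA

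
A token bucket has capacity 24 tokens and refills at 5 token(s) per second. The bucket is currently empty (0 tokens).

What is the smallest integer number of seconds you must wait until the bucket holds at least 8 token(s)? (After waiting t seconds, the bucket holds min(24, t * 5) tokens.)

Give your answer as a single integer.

Need t * 5 >= 8, so t >= 8/5.
Smallest integer t = ceil(8/5) = 2.

Answer: 2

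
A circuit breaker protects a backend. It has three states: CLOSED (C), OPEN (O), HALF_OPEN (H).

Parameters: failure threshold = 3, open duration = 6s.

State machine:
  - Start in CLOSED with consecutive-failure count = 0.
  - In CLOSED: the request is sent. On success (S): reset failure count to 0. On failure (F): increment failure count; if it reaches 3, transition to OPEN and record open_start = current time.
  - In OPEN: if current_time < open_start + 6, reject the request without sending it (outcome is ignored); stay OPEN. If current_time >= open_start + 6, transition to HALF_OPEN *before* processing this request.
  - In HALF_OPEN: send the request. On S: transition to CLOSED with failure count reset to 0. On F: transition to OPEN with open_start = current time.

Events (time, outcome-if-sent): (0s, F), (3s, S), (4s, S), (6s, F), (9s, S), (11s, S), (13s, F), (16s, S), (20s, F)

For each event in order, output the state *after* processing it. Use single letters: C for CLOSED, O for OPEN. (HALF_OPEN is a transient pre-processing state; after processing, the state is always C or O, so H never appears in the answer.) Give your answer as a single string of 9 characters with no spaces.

State after each event:
  event#1 t=0s outcome=F: state=CLOSED
  event#2 t=3s outcome=S: state=CLOSED
  event#3 t=4s outcome=S: state=CLOSED
  event#4 t=6s outcome=F: state=CLOSED
  event#5 t=9s outcome=S: state=CLOSED
  event#6 t=11s outcome=S: state=CLOSED
  event#7 t=13s outcome=F: state=CLOSED
  event#8 t=16s outcome=S: state=CLOSED
  event#9 t=20s outcome=F: state=CLOSED

Answer: CCCCCCCCC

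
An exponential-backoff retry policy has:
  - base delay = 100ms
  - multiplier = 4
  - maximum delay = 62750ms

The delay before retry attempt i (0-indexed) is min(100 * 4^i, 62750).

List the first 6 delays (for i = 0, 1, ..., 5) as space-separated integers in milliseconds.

Computing each delay:
  i=0: min(100*4^0, 62750) = 100
  i=1: min(100*4^1, 62750) = 400
  i=2: min(100*4^2, 62750) = 1600
  i=3: min(100*4^3, 62750) = 6400
  i=4: min(100*4^4, 62750) = 25600
  i=5: min(100*4^5, 62750) = 62750

Answer: 100 400 1600 6400 25600 62750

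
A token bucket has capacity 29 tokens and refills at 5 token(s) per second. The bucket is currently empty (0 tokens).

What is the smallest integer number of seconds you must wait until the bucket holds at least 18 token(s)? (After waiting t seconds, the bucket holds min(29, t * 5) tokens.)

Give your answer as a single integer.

Answer: 4

Derivation:
Need t * 5 >= 18, so t >= 18/5.
Smallest integer t = ceil(18/5) = 4.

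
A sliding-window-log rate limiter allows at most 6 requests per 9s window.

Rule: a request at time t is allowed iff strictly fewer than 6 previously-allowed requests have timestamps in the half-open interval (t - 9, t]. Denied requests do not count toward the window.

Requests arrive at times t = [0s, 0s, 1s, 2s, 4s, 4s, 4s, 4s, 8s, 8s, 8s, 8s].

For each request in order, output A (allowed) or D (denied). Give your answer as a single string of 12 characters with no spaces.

Tracking allowed requests in the window:
  req#1 t=0s: ALLOW
  req#2 t=0s: ALLOW
  req#3 t=1s: ALLOW
  req#4 t=2s: ALLOW
  req#5 t=4s: ALLOW
  req#6 t=4s: ALLOW
  req#7 t=4s: DENY
  req#8 t=4s: DENY
  req#9 t=8s: DENY
  req#10 t=8s: DENY
  req#11 t=8s: DENY
  req#12 t=8s: DENY

Answer: AAAAAADDDDDD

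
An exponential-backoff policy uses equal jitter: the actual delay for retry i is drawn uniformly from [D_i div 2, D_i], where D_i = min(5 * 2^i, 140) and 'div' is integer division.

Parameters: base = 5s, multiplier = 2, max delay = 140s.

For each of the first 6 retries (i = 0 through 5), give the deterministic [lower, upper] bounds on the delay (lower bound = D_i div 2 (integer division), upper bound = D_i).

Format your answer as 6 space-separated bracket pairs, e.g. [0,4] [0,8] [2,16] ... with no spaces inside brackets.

Computing bounds per retry:
  i=0: D_i=min(5*2^0,140)=5, bounds=[2,5]
  i=1: D_i=min(5*2^1,140)=10, bounds=[5,10]
  i=2: D_i=min(5*2^2,140)=20, bounds=[10,20]
  i=3: D_i=min(5*2^3,140)=40, bounds=[20,40]
  i=4: D_i=min(5*2^4,140)=80, bounds=[40,80]
  i=5: D_i=min(5*2^5,140)=140, bounds=[70,140]

Answer: [2,5] [5,10] [10,20] [20,40] [40,80] [70,140]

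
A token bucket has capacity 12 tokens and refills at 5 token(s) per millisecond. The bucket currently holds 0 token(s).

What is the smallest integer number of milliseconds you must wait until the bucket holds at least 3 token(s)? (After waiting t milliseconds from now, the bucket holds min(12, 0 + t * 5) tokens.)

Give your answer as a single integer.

Answer: 1

Derivation:
Need 0 + t * 5 >= 3, so t >= 3/5.
Smallest integer t = ceil(3/5) = 1.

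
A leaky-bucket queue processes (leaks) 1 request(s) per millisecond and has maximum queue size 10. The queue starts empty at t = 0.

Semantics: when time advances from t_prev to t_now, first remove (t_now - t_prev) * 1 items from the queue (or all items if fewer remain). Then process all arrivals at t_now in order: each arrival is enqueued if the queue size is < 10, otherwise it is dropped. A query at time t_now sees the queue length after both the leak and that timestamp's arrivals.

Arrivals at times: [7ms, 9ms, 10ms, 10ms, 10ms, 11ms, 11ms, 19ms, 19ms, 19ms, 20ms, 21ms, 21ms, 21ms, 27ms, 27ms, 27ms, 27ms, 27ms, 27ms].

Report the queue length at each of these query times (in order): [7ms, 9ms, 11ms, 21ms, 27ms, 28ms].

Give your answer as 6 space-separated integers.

Answer: 1 1 4 5 6 5

Derivation:
Queue lengths at query times:
  query t=7ms: backlog = 1
  query t=9ms: backlog = 1
  query t=11ms: backlog = 4
  query t=21ms: backlog = 5
  query t=27ms: backlog = 6
  query t=28ms: backlog = 5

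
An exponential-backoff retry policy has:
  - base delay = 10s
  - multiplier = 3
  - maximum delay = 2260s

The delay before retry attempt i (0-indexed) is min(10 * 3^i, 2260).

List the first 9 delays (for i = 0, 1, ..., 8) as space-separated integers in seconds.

Answer: 10 30 90 270 810 2260 2260 2260 2260

Derivation:
Computing each delay:
  i=0: min(10*3^0, 2260) = 10
  i=1: min(10*3^1, 2260) = 30
  i=2: min(10*3^2, 2260) = 90
  i=3: min(10*3^3, 2260) = 270
  i=4: min(10*3^4, 2260) = 810
  i=5: min(10*3^5, 2260) = 2260
  i=6: min(10*3^6, 2260) = 2260
  i=7: min(10*3^7, 2260) = 2260
  i=8: min(10*3^8, 2260) = 2260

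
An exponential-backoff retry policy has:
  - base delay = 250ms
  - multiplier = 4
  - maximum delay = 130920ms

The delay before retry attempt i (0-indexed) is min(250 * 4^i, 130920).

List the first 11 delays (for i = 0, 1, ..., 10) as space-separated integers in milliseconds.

Computing each delay:
  i=0: min(250*4^0, 130920) = 250
  i=1: min(250*4^1, 130920) = 1000
  i=2: min(250*4^2, 130920) = 4000
  i=3: min(250*4^3, 130920) = 16000
  i=4: min(250*4^4, 130920) = 64000
  i=5: min(250*4^5, 130920) = 130920
  i=6: min(250*4^6, 130920) = 130920
  i=7: min(250*4^7, 130920) = 130920
  i=8: min(250*4^8, 130920) = 130920
  i=9: min(250*4^9, 130920) = 130920
  i=10: min(250*4^10, 130920) = 130920

Answer: 250 1000 4000 16000 64000 130920 130920 130920 130920 130920 130920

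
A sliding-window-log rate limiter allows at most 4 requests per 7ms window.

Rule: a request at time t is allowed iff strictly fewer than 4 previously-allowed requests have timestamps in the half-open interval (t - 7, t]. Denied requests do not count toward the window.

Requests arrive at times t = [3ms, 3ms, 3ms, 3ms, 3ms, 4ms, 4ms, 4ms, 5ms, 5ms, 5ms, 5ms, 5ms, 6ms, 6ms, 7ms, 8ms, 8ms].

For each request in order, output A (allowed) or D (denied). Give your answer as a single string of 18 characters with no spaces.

Tracking allowed requests in the window:
  req#1 t=3ms: ALLOW
  req#2 t=3ms: ALLOW
  req#3 t=3ms: ALLOW
  req#4 t=3ms: ALLOW
  req#5 t=3ms: DENY
  req#6 t=4ms: DENY
  req#7 t=4ms: DENY
  req#8 t=4ms: DENY
  req#9 t=5ms: DENY
  req#10 t=5ms: DENY
  req#11 t=5ms: DENY
  req#12 t=5ms: DENY
  req#13 t=5ms: DENY
  req#14 t=6ms: DENY
  req#15 t=6ms: DENY
  req#16 t=7ms: DENY
  req#17 t=8ms: DENY
  req#18 t=8ms: DENY

Answer: AAAADDDDDDDDDDDDDD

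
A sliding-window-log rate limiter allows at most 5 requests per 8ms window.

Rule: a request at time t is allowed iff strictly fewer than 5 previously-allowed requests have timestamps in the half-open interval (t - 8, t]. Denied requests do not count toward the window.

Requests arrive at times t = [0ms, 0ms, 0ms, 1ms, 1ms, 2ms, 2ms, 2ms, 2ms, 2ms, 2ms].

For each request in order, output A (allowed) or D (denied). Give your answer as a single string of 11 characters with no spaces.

Answer: AAAAADDDDDD

Derivation:
Tracking allowed requests in the window:
  req#1 t=0ms: ALLOW
  req#2 t=0ms: ALLOW
  req#3 t=0ms: ALLOW
  req#4 t=1ms: ALLOW
  req#5 t=1ms: ALLOW
  req#6 t=2ms: DENY
  req#7 t=2ms: DENY
  req#8 t=2ms: DENY
  req#9 t=2ms: DENY
  req#10 t=2ms: DENY
  req#11 t=2ms: DENY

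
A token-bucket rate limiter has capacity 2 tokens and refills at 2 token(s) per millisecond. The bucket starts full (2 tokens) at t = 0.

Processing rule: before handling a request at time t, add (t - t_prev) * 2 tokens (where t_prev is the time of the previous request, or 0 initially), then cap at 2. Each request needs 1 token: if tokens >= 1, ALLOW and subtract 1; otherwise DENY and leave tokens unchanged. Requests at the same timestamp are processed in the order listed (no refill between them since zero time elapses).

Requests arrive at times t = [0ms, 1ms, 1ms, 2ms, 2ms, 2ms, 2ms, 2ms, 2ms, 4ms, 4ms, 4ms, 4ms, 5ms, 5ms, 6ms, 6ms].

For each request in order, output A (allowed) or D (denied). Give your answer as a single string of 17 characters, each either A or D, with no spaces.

Answer: AAAAADDDDAADDAAAA

Derivation:
Simulating step by step:
  req#1 t=0ms: ALLOW
  req#2 t=1ms: ALLOW
  req#3 t=1ms: ALLOW
  req#4 t=2ms: ALLOW
  req#5 t=2ms: ALLOW
  req#6 t=2ms: DENY
  req#7 t=2ms: DENY
  req#8 t=2ms: DENY
  req#9 t=2ms: DENY
  req#10 t=4ms: ALLOW
  req#11 t=4ms: ALLOW
  req#12 t=4ms: DENY
  req#13 t=4ms: DENY
  req#14 t=5ms: ALLOW
  req#15 t=5ms: ALLOW
  req#16 t=6ms: ALLOW
  req#17 t=6ms: ALLOW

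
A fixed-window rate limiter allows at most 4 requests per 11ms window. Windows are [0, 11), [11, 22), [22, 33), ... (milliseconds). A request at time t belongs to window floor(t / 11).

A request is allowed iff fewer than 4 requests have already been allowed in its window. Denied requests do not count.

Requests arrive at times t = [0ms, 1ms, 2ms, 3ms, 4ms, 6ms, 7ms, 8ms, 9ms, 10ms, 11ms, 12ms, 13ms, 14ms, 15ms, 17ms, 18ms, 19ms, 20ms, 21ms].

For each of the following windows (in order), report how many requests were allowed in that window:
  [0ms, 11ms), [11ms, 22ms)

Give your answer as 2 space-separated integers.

Processing requests:
  req#1 t=0ms (window 0): ALLOW
  req#2 t=1ms (window 0): ALLOW
  req#3 t=2ms (window 0): ALLOW
  req#4 t=3ms (window 0): ALLOW
  req#5 t=4ms (window 0): DENY
  req#6 t=6ms (window 0): DENY
  req#7 t=7ms (window 0): DENY
  req#8 t=8ms (window 0): DENY
  req#9 t=9ms (window 0): DENY
  req#10 t=10ms (window 0): DENY
  req#11 t=11ms (window 1): ALLOW
  req#12 t=12ms (window 1): ALLOW
  req#13 t=13ms (window 1): ALLOW
  req#14 t=14ms (window 1): ALLOW
  req#15 t=15ms (window 1): DENY
  req#16 t=17ms (window 1): DENY
  req#17 t=18ms (window 1): DENY
  req#18 t=19ms (window 1): DENY
  req#19 t=20ms (window 1): DENY
  req#20 t=21ms (window 1): DENY

Allowed counts by window: 4 4

Answer: 4 4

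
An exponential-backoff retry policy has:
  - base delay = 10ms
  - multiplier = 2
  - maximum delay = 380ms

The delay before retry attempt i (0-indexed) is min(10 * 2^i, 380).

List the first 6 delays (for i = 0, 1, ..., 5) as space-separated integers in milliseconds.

Computing each delay:
  i=0: min(10*2^0, 380) = 10
  i=1: min(10*2^1, 380) = 20
  i=2: min(10*2^2, 380) = 40
  i=3: min(10*2^3, 380) = 80
  i=4: min(10*2^4, 380) = 160
  i=5: min(10*2^5, 380) = 320

Answer: 10 20 40 80 160 320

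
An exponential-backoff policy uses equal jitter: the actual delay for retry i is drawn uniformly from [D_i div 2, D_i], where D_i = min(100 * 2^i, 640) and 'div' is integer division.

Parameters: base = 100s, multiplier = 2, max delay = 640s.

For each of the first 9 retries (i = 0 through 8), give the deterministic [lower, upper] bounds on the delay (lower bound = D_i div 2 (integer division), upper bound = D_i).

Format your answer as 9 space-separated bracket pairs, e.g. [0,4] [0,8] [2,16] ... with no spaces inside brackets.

Computing bounds per retry:
  i=0: D_i=min(100*2^0,640)=100, bounds=[50,100]
  i=1: D_i=min(100*2^1,640)=200, bounds=[100,200]
  i=2: D_i=min(100*2^2,640)=400, bounds=[200,400]
  i=3: D_i=min(100*2^3,640)=640, bounds=[320,640]
  i=4: D_i=min(100*2^4,640)=640, bounds=[320,640]
  i=5: D_i=min(100*2^5,640)=640, bounds=[320,640]
  i=6: D_i=min(100*2^6,640)=640, bounds=[320,640]
  i=7: D_i=min(100*2^7,640)=640, bounds=[320,640]
  i=8: D_i=min(100*2^8,640)=640, bounds=[320,640]

Answer: [50,100] [100,200] [200,400] [320,640] [320,640] [320,640] [320,640] [320,640] [320,640]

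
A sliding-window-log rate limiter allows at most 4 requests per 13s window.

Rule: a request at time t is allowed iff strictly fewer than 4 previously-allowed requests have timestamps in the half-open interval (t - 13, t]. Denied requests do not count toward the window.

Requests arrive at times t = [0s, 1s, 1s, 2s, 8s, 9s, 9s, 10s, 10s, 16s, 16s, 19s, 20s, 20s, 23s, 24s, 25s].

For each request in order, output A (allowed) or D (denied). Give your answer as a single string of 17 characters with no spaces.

Answer: AAAADDDDDAAAADDDD

Derivation:
Tracking allowed requests in the window:
  req#1 t=0s: ALLOW
  req#2 t=1s: ALLOW
  req#3 t=1s: ALLOW
  req#4 t=2s: ALLOW
  req#5 t=8s: DENY
  req#6 t=9s: DENY
  req#7 t=9s: DENY
  req#8 t=10s: DENY
  req#9 t=10s: DENY
  req#10 t=16s: ALLOW
  req#11 t=16s: ALLOW
  req#12 t=19s: ALLOW
  req#13 t=20s: ALLOW
  req#14 t=20s: DENY
  req#15 t=23s: DENY
  req#16 t=24s: DENY
  req#17 t=25s: DENY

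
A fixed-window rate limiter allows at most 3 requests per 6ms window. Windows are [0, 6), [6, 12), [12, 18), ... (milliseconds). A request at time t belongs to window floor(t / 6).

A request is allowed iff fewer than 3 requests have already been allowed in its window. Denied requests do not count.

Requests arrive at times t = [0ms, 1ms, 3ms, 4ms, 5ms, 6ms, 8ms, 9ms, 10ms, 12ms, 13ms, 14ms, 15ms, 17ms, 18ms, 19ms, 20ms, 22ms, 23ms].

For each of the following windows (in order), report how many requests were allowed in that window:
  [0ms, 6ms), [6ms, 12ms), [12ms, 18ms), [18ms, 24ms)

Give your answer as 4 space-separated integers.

Answer: 3 3 3 3

Derivation:
Processing requests:
  req#1 t=0ms (window 0): ALLOW
  req#2 t=1ms (window 0): ALLOW
  req#3 t=3ms (window 0): ALLOW
  req#4 t=4ms (window 0): DENY
  req#5 t=5ms (window 0): DENY
  req#6 t=6ms (window 1): ALLOW
  req#7 t=8ms (window 1): ALLOW
  req#8 t=9ms (window 1): ALLOW
  req#9 t=10ms (window 1): DENY
  req#10 t=12ms (window 2): ALLOW
  req#11 t=13ms (window 2): ALLOW
  req#12 t=14ms (window 2): ALLOW
  req#13 t=15ms (window 2): DENY
  req#14 t=17ms (window 2): DENY
  req#15 t=18ms (window 3): ALLOW
  req#16 t=19ms (window 3): ALLOW
  req#17 t=20ms (window 3): ALLOW
  req#18 t=22ms (window 3): DENY
  req#19 t=23ms (window 3): DENY

Allowed counts by window: 3 3 3 3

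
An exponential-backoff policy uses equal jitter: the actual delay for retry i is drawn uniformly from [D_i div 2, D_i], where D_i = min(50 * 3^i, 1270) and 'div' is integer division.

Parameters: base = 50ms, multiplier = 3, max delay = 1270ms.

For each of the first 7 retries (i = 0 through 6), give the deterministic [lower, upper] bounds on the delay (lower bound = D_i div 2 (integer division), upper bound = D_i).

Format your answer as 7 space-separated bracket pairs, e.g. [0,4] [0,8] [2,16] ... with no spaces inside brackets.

Answer: [25,50] [75,150] [225,450] [635,1270] [635,1270] [635,1270] [635,1270]

Derivation:
Computing bounds per retry:
  i=0: D_i=min(50*3^0,1270)=50, bounds=[25,50]
  i=1: D_i=min(50*3^1,1270)=150, bounds=[75,150]
  i=2: D_i=min(50*3^2,1270)=450, bounds=[225,450]
  i=3: D_i=min(50*3^3,1270)=1270, bounds=[635,1270]
  i=4: D_i=min(50*3^4,1270)=1270, bounds=[635,1270]
  i=5: D_i=min(50*3^5,1270)=1270, bounds=[635,1270]
  i=6: D_i=min(50*3^6,1270)=1270, bounds=[635,1270]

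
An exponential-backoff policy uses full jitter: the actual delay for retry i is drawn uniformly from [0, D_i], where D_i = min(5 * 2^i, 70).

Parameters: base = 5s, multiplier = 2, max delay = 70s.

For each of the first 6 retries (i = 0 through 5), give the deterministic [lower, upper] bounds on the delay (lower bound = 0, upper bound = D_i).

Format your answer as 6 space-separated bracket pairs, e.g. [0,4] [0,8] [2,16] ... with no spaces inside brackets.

Answer: [0,5] [0,10] [0,20] [0,40] [0,70] [0,70]

Derivation:
Computing bounds per retry:
  i=0: D_i=min(5*2^0,70)=5, bounds=[0,5]
  i=1: D_i=min(5*2^1,70)=10, bounds=[0,10]
  i=2: D_i=min(5*2^2,70)=20, bounds=[0,20]
  i=3: D_i=min(5*2^3,70)=40, bounds=[0,40]
  i=4: D_i=min(5*2^4,70)=70, bounds=[0,70]
  i=5: D_i=min(5*2^5,70)=70, bounds=[0,70]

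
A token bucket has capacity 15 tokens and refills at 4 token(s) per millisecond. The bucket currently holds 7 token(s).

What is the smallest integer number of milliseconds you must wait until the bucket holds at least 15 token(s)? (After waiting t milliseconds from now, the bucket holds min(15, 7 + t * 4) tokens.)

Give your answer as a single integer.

Need 7 + t * 4 >= 15, so t >= 8/4.
Smallest integer t = ceil(8/4) = 2.

Answer: 2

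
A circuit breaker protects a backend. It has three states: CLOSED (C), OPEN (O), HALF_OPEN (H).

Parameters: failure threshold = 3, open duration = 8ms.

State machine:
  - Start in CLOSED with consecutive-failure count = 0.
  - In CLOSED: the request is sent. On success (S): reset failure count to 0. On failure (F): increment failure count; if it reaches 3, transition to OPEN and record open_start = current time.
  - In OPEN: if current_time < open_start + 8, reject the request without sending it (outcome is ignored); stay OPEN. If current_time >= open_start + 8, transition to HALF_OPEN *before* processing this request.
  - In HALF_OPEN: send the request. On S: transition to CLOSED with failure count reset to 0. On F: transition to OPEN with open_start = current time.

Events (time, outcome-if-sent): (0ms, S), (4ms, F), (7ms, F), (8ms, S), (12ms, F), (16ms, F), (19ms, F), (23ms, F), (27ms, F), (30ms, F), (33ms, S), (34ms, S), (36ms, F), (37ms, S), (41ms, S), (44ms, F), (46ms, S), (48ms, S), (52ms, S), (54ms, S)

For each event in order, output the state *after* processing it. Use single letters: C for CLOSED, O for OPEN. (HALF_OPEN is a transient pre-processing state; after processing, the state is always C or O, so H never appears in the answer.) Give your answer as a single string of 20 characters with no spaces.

Answer: CCCCCCOOOOOOOOOOOOCC

Derivation:
State after each event:
  event#1 t=0ms outcome=S: state=CLOSED
  event#2 t=4ms outcome=F: state=CLOSED
  event#3 t=7ms outcome=F: state=CLOSED
  event#4 t=8ms outcome=S: state=CLOSED
  event#5 t=12ms outcome=F: state=CLOSED
  event#6 t=16ms outcome=F: state=CLOSED
  event#7 t=19ms outcome=F: state=OPEN
  event#8 t=23ms outcome=F: state=OPEN
  event#9 t=27ms outcome=F: state=OPEN
  event#10 t=30ms outcome=F: state=OPEN
  event#11 t=33ms outcome=S: state=OPEN
  event#12 t=34ms outcome=S: state=OPEN
  event#13 t=36ms outcome=F: state=OPEN
  event#14 t=37ms outcome=S: state=OPEN
  event#15 t=41ms outcome=S: state=OPEN
  event#16 t=44ms outcome=F: state=OPEN
  event#17 t=46ms outcome=S: state=OPEN
  event#18 t=48ms outcome=S: state=OPEN
  event#19 t=52ms outcome=S: state=CLOSED
  event#20 t=54ms outcome=S: state=CLOSED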